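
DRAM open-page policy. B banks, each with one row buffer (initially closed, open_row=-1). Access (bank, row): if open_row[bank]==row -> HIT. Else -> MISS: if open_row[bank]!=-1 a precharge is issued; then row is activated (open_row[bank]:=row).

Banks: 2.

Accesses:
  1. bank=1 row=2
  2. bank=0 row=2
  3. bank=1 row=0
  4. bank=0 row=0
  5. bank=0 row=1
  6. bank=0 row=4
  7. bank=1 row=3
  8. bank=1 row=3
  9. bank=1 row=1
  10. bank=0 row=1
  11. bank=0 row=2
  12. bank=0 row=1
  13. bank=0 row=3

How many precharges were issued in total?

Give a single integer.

Acc 1: bank1 row2 -> MISS (open row2); precharges=0
Acc 2: bank0 row2 -> MISS (open row2); precharges=0
Acc 3: bank1 row0 -> MISS (open row0); precharges=1
Acc 4: bank0 row0 -> MISS (open row0); precharges=2
Acc 5: bank0 row1 -> MISS (open row1); precharges=3
Acc 6: bank0 row4 -> MISS (open row4); precharges=4
Acc 7: bank1 row3 -> MISS (open row3); precharges=5
Acc 8: bank1 row3 -> HIT
Acc 9: bank1 row1 -> MISS (open row1); precharges=6
Acc 10: bank0 row1 -> MISS (open row1); precharges=7
Acc 11: bank0 row2 -> MISS (open row2); precharges=8
Acc 12: bank0 row1 -> MISS (open row1); precharges=9
Acc 13: bank0 row3 -> MISS (open row3); precharges=10

Answer: 10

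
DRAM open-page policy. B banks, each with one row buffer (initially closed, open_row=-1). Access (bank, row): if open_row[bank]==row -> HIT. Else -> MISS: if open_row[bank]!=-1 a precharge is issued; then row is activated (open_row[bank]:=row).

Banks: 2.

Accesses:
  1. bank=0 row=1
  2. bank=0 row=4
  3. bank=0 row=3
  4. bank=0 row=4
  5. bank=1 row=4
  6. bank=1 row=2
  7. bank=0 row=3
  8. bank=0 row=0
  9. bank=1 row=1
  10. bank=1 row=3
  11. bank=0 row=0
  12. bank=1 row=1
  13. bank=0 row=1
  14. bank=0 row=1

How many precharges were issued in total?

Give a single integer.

Answer: 10

Derivation:
Acc 1: bank0 row1 -> MISS (open row1); precharges=0
Acc 2: bank0 row4 -> MISS (open row4); precharges=1
Acc 3: bank0 row3 -> MISS (open row3); precharges=2
Acc 4: bank0 row4 -> MISS (open row4); precharges=3
Acc 5: bank1 row4 -> MISS (open row4); precharges=3
Acc 6: bank1 row2 -> MISS (open row2); precharges=4
Acc 7: bank0 row3 -> MISS (open row3); precharges=5
Acc 8: bank0 row0 -> MISS (open row0); precharges=6
Acc 9: bank1 row1 -> MISS (open row1); precharges=7
Acc 10: bank1 row3 -> MISS (open row3); precharges=8
Acc 11: bank0 row0 -> HIT
Acc 12: bank1 row1 -> MISS (open row1); precharges=9
Acc 13: bank0 row1 -> MISS (open row1); precharges=10
Acc 14: bank0 row1 -> HIT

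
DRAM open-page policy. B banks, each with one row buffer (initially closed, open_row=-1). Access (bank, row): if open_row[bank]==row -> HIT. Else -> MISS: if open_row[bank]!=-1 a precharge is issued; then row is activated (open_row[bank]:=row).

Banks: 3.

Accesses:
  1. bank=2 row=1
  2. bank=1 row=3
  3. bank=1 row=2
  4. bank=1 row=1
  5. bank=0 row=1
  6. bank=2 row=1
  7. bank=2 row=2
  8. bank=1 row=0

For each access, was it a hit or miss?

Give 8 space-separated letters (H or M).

Acc 1: bank2 row1 -> MISS (open row1); precharges=0
Acc 2: bank1 row3 -> MISS (open row3); precharges=0
Acc 3: bank1 row2 -> MISS (open row2); precharges=1
Acc 4: bank1 row1 -> MISS (open row1); precharges=2
Acc 5: bank0 row1 -> MISS (open row1); precharges=2
Acc 6: bank2 row1 -> HIT
Acc 7: bank2 row2 -> MISS (open row2); precharges=3
Acc 8: bank1 row0 -> MISS (open row0); precharges=4

Answer: M M M M M H M M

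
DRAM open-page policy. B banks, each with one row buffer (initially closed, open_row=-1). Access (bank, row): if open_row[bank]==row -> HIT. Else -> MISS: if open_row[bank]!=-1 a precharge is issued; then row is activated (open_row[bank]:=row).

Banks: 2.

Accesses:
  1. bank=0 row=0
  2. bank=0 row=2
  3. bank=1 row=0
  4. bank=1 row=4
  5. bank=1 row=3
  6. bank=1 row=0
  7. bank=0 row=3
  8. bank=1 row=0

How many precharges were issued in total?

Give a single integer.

Answer: 5

Derivation:
Acc 1: bank0 row0 -> MISS (open row0); precharges=0
Acc 2: bank0 row2 -> MISS (open row2); precharges=1
Acc 3: bank1 row0 -> MISS (open row0); precharges=1
Acc 4: bank1 row4 -> MISS (open row4); precharges=2
Acc 5: bank1 row3 -> MISS (open row3); precharges=3
Acc 6: bank1 row0 -> MISS (open row0); precharges=4
Acc 7: bank0 row3 -> MISS (open row3); precharges=5
Acc 8: bank1 row0 -> HIT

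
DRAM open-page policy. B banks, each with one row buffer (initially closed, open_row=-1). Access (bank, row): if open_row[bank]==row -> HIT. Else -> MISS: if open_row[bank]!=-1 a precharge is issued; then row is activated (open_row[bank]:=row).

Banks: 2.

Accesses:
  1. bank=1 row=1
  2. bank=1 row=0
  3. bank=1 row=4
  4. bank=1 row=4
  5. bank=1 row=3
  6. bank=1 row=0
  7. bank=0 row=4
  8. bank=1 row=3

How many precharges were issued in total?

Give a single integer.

Acc 1: bank1 row1 -> MISS (open row1); precharges=0
Acc 2: bank1 row0 -> MISS (open row0); precharges=1
Acc 3: bank1 row4 -> MISS (open row4); precharges=2
Acc 4: bank1 row4 -> HIT
Acc 5: bank1 row3 -> MISS (open row3); precharges=3
Acc 6: bank1 row0 -> MISS (open row0); precharges=4
Acc 7: bank0 row4 -> MISS (open row4); precharges=4
Acc 8: bank1 row3 -> MISS (open row3); precharges=5

Answer: 5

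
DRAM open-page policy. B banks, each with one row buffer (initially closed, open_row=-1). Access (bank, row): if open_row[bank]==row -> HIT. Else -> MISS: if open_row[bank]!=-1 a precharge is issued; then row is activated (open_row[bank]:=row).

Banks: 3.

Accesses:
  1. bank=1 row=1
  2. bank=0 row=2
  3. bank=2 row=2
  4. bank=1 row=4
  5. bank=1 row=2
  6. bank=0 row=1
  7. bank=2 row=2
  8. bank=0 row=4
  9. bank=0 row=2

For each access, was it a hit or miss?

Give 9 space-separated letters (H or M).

Answer: M M M M M M H M M

Derivation:
Acc 1: bank1 row1 -> MISS (open row1); precharges=0
Acc 2: bank0 row2 -> MISS (open row2); precharges=0
Acc 3: bank2 row2 -> MISS (open row2); precharges=0
Acc 4: bank1 row4 -> MISS (open row4); precharges=1
Acc 5: bank1 row2 -> MISS (open row2); precharges=2
Acc 6: bank0 row1 -> MISS (open row1); precharges=3
Acc 7: bank2 row2 -> HIT
Acc 8: bank0 row4 -> MISS (open row4); precharges=4
Acc 9: bank0 row2 -> MISS (open row2); precharges=5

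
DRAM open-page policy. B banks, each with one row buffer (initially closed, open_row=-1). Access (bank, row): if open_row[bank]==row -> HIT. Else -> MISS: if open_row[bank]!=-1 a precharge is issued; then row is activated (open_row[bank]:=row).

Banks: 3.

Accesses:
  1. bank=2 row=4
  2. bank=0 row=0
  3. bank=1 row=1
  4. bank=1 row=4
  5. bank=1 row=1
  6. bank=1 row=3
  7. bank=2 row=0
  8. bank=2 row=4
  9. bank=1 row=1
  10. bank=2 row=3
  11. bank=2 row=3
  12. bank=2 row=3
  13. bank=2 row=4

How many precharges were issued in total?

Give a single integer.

Acc 1: bank2 row4 -> MISS (open row4); precharges=0
Acc 2: bank0 row0 -> MISS (open row0); precharges=0
Acc 3: bank1 row1 -> MISS (open row1); precharges=0
Acc 4: bank1 row4 -> MISS (open row4); precharges=1
Acc 5: bank1 row1 -> MISS (open row1); precharges=2
Acc 6: bank1 row3 -> MISS (open row3); precharges=3
Acc 7: bank2 row0 -> MISS (open row0); precharges=4
Acc 8: bank2 row4 -> MISS (open row4); precharges=5
Acc 9: bank1 row1 -> MISS (open row1); precharges=6
Acc 10: bank2 row3 -> MISS (open row3); precharges=7
Acc 11: bank2 row3 -> HIT
Acc 12: bank2 row3 -> HIT
Acc 13: bank2 row4 -> MISS (open row4); precharges=8

Answer: 8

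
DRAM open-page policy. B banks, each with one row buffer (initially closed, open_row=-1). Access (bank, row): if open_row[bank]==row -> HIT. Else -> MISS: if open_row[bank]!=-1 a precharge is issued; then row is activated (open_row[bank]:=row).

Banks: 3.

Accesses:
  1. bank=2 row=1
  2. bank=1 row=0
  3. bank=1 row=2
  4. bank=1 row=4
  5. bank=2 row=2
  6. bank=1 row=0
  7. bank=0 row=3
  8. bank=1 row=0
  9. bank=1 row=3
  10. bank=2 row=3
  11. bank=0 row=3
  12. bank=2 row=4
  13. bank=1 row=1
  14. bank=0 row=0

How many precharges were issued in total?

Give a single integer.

Acc 1: bank2 row1 -> MISS (open row1); precharges=0
Acc 2: bank1 row0 -> MISS (open row0); precharges=0
Acc 3: bank1 row2 -> MISS (open row2); precharges=1
Acc 4: bank1 row4 -> MISS (open row4); precharges=2
Acc 5: bank2 row2 -> MISS (open row2); precharges=3
Acc 6: bank1 row0 -> MISS (open row0); precharges=4
Acc 7: bank0 row3 -> MISS (open row3); precharges=4
Acc 8: bank1 row0 -> HIT
Acc 9: bank1 row3 -> MISS (open row3); precharges=5
Acc 10: bank2 row3 -> MISS (open row3); precharges=6
Acc 11: bank0 row3 -> HIT
Acc 12: bank2 row4 -> MISS (open row4); precharges=7
Acc 13: bank1 row1 -> MISS (open row1); precharges=8
Acc 14: bank0 row0 -> MISS (open row0); precharges=9

Answer: 9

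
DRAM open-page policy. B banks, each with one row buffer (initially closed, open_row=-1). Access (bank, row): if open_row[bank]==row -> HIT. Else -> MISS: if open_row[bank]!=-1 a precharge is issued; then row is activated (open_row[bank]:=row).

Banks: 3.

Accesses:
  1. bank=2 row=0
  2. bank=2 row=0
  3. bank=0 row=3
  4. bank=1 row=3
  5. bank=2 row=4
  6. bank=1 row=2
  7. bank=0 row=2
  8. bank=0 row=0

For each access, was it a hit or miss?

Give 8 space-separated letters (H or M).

Answer: M H M M M M M M

Derivation:
Acc 1: bank2 row0 -> MISS (open row0); precharges=0
Acc 2: bank2 row0 -> HIT
Acc 3: bank0 row3 -> MISS (open row3); precharges=0
Acc 4: bank1 row3 -> MISS (open row3); precharges=0
Acc 5: bank2 row4 -> MISS (open row4); precharges=1
Acc 6: bank1 row2 -> MISS (open row2); precharges=2
Acc 7: bank0 row2 -> MISS (open row2); precharges=3
Acc 8: bank0 row0 -> MISS (open row0); precharges=4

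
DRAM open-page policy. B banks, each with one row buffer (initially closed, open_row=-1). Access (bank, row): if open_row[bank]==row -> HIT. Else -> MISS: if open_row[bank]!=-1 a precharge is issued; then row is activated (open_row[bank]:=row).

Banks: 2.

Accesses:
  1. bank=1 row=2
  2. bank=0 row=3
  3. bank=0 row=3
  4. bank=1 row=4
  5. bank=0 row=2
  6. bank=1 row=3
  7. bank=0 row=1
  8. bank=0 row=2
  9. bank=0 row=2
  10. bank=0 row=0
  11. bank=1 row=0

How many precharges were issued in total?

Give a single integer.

Acc 1: bank1 row2 -> MISS (open row2); precharges=0
Acc 2: bank0 row3 -> MISS (open row3); precharges=0
Acc 3: bank0 row3 -> HIT
Acc 4: bank1 row4 -> MISS (open row4); precharges=1
Acc 5: bank0 row2 -> MISS (open row2); precharges=2
Acc 6: bank1 row3 -> MISS (open row3); precharges=3
Acc 7: bank0 row1 -> MISS (open row1); precharges=4
Acc 8: bank0 row2 -> MISS (open row2); precharges=5
Acc 9: bank0 row2 -> HIT
Acc 10: bank0 row0 -> MISS (open row0); precharges=6
Acc 11: bank1 row0 -> MISS (open row0); precharges=7

Answer: 7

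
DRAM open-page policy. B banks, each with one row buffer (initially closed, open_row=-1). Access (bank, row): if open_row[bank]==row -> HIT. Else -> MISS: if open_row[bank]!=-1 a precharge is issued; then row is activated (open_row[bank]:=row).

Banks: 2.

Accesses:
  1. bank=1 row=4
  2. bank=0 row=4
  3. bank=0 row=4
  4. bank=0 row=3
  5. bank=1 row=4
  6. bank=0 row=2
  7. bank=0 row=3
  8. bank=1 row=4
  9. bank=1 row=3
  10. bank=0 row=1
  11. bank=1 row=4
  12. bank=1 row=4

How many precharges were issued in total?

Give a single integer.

Acc 1: bank1 row4 -> MISS (open row4); precharges=0
Acc 2: bank0 row4 -> MISS (open row4); precharges=0
Acc 3: bank0 row4 -> HIT
Acc 4: bank0 row3 -> MISS (open row3); precharges=1
Acc 5: bank1 row4 -> HIT
Acc 6: bank0 row2 -> MISS (open row2); precharges=2
Acc 7: bank0 row3 -> MISS (open row3); precharges=3
Acc 8: bank1 row4 -> HIT
Acc 9: bank1 row3 -> MISS (open row3); precharges=4
Acc 10: bank0 row1 -> MISS (open row1); precharges=5
Acc 11: bank1 row4 -> MISS (open row4); precharges=6
Acc 12: bank1 row4 -> HIT

Answer: 6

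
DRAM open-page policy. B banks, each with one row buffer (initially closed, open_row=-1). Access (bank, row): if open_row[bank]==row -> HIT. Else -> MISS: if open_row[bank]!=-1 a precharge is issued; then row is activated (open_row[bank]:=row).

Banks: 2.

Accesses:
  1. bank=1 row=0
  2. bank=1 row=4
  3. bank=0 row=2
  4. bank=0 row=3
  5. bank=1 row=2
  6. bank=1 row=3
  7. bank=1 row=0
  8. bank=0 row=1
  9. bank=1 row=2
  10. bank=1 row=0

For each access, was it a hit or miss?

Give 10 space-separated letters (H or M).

Acc 1: bank1 row0 -> MISS (open row0); precharges=0
Acc 2: bank1 row4 -> MISS (open row4); precharges=1
Acc 3: bank0 row2 -> MISS (open row2); precharges=1
Acc 4: bank0 row3 -> MISS (open row3); precharges=2
Acc 5: bank1 row2 -> MISS (open row2); precharges=3
Acc 6: bank1 row3 -> MISS (open row3); precharges=4
Acc 7: bank1 row0 -> MISS (open row0); precharges=5
Acc 8: bank0 row1 -> MISS (open row1); precharges=6
Acc 9: bank1 row2 -> MISS (open row2); precharges=7
Acc 10: bank1 row0 -> MISS (open row0); precharges=8

Answer: M M M M M M M M M M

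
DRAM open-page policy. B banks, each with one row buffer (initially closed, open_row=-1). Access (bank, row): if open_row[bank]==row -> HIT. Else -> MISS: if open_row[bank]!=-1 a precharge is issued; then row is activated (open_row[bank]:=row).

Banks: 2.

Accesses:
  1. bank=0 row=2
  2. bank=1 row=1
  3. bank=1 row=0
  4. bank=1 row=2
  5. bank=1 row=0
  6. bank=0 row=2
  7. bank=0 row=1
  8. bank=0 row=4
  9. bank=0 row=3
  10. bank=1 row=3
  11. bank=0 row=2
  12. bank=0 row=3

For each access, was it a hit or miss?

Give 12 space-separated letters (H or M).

Acc 1: bank0 row2 -> MISS (open row2); precharges=0
Acc 2: bank1 row1 -> MISS (open row1); precharges=0
Acc 3: bank1 row0 -> MISS (open row0); precharges=1
Acc 4: bank1 row2 -> MISS (open row2); precharges=2
Acc 5: bank1 row0 -> MISS (open row0); precharges=3
Acc 6: bank0 row2 -> HIT
Acc 7: bank0 row1 -> MISS (open row1); precharges=4
Acc 8: bank0 row4 -> MISS (open row4); precharges=5
Acc 9: bank0 row3 -> MISS (open row3); precharges=6
Acc 10: bank1 row3 -> MISS (open row3); precharges=7
Acc 11: bank0 row2 -> MISS (open row2); precharges=8
Acc 12: bank0 row3 -> MISS (open row3); precharges=9

Answer: M M M M M H M M M M M M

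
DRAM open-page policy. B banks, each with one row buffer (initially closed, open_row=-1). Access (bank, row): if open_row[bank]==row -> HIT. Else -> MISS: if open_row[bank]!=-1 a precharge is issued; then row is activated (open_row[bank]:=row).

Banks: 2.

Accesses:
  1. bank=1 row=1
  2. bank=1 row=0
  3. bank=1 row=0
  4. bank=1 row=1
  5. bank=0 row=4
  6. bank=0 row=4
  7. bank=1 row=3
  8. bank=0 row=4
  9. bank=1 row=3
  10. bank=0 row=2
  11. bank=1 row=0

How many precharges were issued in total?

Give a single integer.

Acc 1: bank1 row1 -> MISS (open row1); precharges=0
Acc 2: bank1 row0 -> MISS (open row0); precharges=1
Acc 3: bank1 row0 -> HIT
Acc 4: bank1 row1 -> MISS (open row1); precharges=2
Acc 5: bank0 row4 -> MISS (open row4); precharges=2
Acc 6: bank0 row4 -> HIT
Acc 7: bank1 row3 -> MISS (open row3); precharges=3
Acc 8: bank0 row4 -> HIT
Acc 9: bank1 row3 -> HIT
Acc 10: bank0 row2 -> MISS (open row2); precharges=4
Acc 11: bank1 row0 -> MISS (open row0); precharges=5

Answer: 5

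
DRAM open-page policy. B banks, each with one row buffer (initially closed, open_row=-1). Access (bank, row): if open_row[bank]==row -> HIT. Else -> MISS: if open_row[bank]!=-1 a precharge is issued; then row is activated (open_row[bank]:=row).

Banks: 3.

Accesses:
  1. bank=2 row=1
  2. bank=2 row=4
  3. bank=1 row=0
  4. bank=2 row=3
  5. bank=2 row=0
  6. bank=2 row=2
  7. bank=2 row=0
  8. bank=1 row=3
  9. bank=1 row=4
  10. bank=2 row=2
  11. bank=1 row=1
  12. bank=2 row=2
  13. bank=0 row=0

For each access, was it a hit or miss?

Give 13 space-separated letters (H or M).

Answer: M M M M M M M M M M M H M

Derivation:
Acc 1: bank2 row1 -> MISS (open row1); precharges=0
Acc 2: bank2 row4 -> MISS (open row4); precharges=1
Acc 3: bank1 row0 -> MISS (open row0); precharges=1
Acc 4: bank2 row3 -> MISS (open row3); precharges=2
Acc 5: bank2 row0 -> MISS (open row0); precharges=3
Acc 6: bank2 row2 -> MISS (open row2); precharges=4
Acc 7: bank2 row0 -> MISS (open row0); precharges=5
Acc 8: bank1 row3 -> MISS (open row3); precharges=6
Acc 9: bank1 row4 -> MISS (open row4); precharges=7
Acc 10: bank2 row2 -> MISS (open row2); precharges=8
Acc 11: bank1 row1 -> MISS (open row1); precharges=9
Acc 12: bank2 row2 -> HIT
Acc 13: bank0 row0 -> MISS (open row0); precharges=9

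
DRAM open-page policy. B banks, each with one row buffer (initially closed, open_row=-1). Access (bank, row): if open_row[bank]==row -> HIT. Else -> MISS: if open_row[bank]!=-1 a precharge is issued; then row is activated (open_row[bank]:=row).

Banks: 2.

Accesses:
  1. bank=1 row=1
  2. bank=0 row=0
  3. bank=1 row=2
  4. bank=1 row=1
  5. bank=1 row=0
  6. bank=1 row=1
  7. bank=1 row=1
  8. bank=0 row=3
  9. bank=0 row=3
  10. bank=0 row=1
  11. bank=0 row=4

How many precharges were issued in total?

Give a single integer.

Acc 1: bank1 row1 -> MISS (open row1); precharges=0
Acc 2: bank0 row0 -> MISS (open row0); precharges=0
Acc 3: bank1 row2 -> MISS (open row2); precharges=1
Acc 4: bank1 row1 -> MISS (open row1); precharges=2
Acc 5: bank1 row0 -> MISS (open row0); precharges=3
Acc 6: bank1 row1 -> MISS (open row1); precharges=4
Acc 7: bank1 row1 -> HIT
Acc 8: bank0 row3 -> MISS (open row3); precharges=5
Acc 9: bank0 row3 -> HIT
Acc 10: bank0 row1 -> MISS (open row1); precharges=6
Acc 11: bank0 row4 -> MISS (open row4); precharges=7

Answer: 7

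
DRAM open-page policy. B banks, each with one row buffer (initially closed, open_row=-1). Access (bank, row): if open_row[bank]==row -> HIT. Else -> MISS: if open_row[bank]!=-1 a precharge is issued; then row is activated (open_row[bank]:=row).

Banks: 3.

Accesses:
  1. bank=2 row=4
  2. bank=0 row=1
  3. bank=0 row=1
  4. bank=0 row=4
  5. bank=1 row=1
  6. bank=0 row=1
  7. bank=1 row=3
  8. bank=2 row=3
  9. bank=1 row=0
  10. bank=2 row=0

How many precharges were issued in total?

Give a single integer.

Answer: 6

Derivation:
Acc 1: bank2 row4 -> MISS (open row4); precharges=0
Acc 2: bank0 row1 -> MISS (open row1); precharges=0
Acc 3: bank0 row1 -> HIT
Acc 4: bank0 row4 -> MISS (open row4); precharges=1
Acc 5: bank1 row1 -> MISS (open row1); precharges=1
Acc 6: bank0 row1 -> MISS (open row1); precharges=2
Acc 7: bank1 row3 -> MISS (open row3); precharges=3
Acc 8: bank2 row3 -> MISS (open row3); precharges=4
Acc 9: bank1 row0 -> MISS (open row0); precharges=5
Acc 10: bank2 row0 -> MISS (open row0); precharges=6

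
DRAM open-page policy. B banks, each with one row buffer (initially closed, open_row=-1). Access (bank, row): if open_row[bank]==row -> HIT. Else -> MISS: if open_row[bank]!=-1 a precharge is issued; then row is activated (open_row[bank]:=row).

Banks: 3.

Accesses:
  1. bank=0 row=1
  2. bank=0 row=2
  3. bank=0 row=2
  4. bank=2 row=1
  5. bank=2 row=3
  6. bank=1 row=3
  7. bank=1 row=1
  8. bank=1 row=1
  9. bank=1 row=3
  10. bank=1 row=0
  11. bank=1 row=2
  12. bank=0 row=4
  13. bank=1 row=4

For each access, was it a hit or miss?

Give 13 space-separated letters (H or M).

Acc 1: bank0 row1 -> MISS (open row1); precharges=0
Acc 2: bank0 row2 -> MISS (open row2); precharges=1
Acc 3: bank0 row2 -> HIT
Acc 4: bank2 row1 -> MISS (open row1); precharges=1
Acc 5: bank2 row3 -> MISS (open row3); precharges=2
Acc 6: bank1 row3 -> MISS (open row3); precharges=2
Acc 7: bank1 row1 -> MISS (open row1); precharges=3
Acc 8: bank1 row1 -> HIT
Acc 9: bank1 row3 -> MISS (open row3); precharges=4
Acc 10: bank1 row0 -> MISS (open row0); precharges=5
Acc 11: bank1 row2 -> MISS (open row2); precharges=6
Acc 12: bank0 row4 -> MISS (open row4); precharges=7
Acc 13: bank1 row4 -> MISS (open row4); precharges=8

Answer: M M H M M M M H M M M M M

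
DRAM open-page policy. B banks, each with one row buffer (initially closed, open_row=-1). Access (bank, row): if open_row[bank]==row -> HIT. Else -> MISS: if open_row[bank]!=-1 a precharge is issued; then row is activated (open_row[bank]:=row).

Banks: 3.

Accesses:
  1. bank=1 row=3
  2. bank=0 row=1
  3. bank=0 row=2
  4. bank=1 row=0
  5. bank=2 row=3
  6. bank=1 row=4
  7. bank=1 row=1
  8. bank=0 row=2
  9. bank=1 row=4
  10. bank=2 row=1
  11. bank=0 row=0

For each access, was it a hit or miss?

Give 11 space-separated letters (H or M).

Acc 1: bank1 row3 -> MISS (open row3); precharges=0
Acc 2: bank0 row1 -> MISS (open row1); precharges=0
Acc 3: bank0 row2 -> MISS (open row2); precharges=1
Acc 4: bank1 row0 -> MISS (open row0); precharges=2
Acc 5: bank2 row3 -> MISS (open row3); precharges=2
Acc 6: bank1 row4 -> MISS (open row4); precharges=3
Acc 7: bank1 row1 -> MISS (open row1); precharges=4
Acc 8: bank0 row2 -> HIT
Acc 9: bank1 row4 -> MISS (open row4); precharges=5
Acc 10: bank2 row1 -> MISS (open row1); precharges=6
Acc 11: bank0 row0 -> MISS (open row0); precharges=7

Answer: M M M M M M M H M M M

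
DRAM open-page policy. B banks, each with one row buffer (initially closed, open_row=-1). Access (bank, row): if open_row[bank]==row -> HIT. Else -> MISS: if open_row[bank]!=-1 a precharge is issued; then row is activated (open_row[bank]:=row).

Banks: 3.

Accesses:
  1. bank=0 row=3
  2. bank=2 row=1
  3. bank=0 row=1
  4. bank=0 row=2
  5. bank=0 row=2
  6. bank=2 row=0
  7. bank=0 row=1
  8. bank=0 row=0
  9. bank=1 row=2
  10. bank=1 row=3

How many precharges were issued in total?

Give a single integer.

Answer: 6

Derivation:
Acc 1: bank0 row3 -> MISS (open row3); precharges=0
Acc 2: bank2 row1 -> MISS (open row1); precharges=0
Acc 3: bank0 row1 -> MISS (open row1); precharges=1
Acc 4: bank0 row2 -> MISS (open row2); precharges=2
Acc 5: bank0 row2 -> HIT
Acc 6: bank2 row0 -> MISS (open row0); precharges=3
Acc 7: bank0 row1 -> MISS (open row1); precharges=4
Acc 8: bank0 row0 -> MISS (open row0); precharges=5
Acc 9: bank1 row2 -> MISS (open row2); precharges=5
Acc 10: bank1 row3 -> MISS (open row3); precharges=6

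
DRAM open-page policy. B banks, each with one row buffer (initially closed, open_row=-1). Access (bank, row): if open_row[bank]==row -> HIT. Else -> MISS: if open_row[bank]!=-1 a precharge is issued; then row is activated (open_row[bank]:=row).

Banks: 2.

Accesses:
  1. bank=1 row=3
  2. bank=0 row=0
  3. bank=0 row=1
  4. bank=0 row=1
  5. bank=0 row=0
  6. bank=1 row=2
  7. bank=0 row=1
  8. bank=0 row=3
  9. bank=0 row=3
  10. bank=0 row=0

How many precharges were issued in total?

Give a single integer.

Acc 1: bank1 row3 -> MISS (open row3); precharges=0
Acc 2: bank0 row0 -> MISS (open row0); precharges=0
Acc 3: bank0 row1 -> MISS (open row1); precharges=1
Acc 4: bank0 row1 -> HIT
Acc 5: bank0 row0 -> MISS (open row0); precharges=2
Acc 6: bank1 row2 -> MISS (open row2); precharges=3
Acc 7: bank0 row1 -> MISS (open row1); precharges=4
Acc 8: bank0 row3 -> MISS (open row3); precharges=5
Acc 9: bank0 row3 -> HIT
Acc 10: bank0 row0 -> MISS (open row0); precharges=6

Answer: 6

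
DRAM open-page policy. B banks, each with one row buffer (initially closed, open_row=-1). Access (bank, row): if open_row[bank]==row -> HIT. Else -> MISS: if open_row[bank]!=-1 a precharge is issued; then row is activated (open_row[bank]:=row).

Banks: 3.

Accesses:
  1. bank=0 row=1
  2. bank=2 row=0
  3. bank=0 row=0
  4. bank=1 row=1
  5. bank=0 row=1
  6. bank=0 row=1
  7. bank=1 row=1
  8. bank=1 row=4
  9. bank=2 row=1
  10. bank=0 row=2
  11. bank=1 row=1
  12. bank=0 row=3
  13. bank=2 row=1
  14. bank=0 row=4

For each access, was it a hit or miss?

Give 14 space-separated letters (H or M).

Acc 1: bank0 row1 -> MISS (open row1); precharges=0
Acc 2: bank2 row0 -> MISS (open row0); precharges=0
Acc 3: bank0 row0 -> MISS (open row0); precharges=1
Acc 4: bank1 row1 -> MISS (open row1); precharges=1
Acc 5: bank0 row1 -> MISS (open row1); precharges=2
Acc 6: bank0 row1 -> HIT
Acc 7: bank1 row1 -> HIT
Acc 8: bank1 row4 -> MISS (open row4); precharges=3
Acc 9: bank2 row1 -> MISS (open row1); precharges=4
Acc 10: bank0 row2 -> MISS (open row2); precharges=5
Acc 11: bank1 row1 -> MISS (open row1); precharges=6
Acc 12: bank0 row3 -> MISS (open row3); precharges=7
Acc 13: bank2 row1 -> HIT
Acc 14: bank0 row4 -> MISS (open row4); precharges=8

Answer: M M M M M H H M M M M M H M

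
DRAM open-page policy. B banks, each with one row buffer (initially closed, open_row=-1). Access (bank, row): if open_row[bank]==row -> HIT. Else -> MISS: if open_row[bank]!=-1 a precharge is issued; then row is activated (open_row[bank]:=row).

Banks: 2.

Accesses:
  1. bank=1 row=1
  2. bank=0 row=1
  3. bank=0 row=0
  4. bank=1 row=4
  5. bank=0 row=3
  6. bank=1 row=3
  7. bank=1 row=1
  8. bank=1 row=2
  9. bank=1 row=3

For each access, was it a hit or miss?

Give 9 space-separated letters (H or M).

Answer: M M M M M M M M M

Derivation:
Acc 1: bank1 row1 -> MISS (open row1); precharges=0
Acc 2: bank0 row1 -> MISS (open row1); precharges=0
Acc 3: bank0 row0 -> MISS (open row0); precharges=1
Acc 4: bank1 row4 -> MISS (open row4); precharges=2
Acc 5: bank0 row3 -> MISS (open row3); precharges=3
Acc 6: bank1 row3 -> MISS (open row3); precharges=4
Acc 7: bank1 row1 -> MISS (open row1); precharges=5
Acc 8: bank1 row2 -> MISS (open row2); precharges=6
Acc 9: bank1 row3 -> MISS (open row3); precharges=7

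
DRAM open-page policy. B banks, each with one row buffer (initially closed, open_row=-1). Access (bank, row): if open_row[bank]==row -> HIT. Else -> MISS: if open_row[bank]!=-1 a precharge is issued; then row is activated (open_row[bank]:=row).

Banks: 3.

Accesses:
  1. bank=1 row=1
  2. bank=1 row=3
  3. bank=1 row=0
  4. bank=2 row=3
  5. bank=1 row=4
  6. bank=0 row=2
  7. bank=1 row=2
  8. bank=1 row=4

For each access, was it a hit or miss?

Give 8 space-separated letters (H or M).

Acc 1: bank1 row1 -> MISS (open row1); precharges=0
Acc 2: bank1 row3 -> MISS (open row3); precharges=1
Acc 3: bank1 row0 -> MISS (open row0); precharges=2
Acc 4: bank2 row3 -> MISS (open row3); precharges=2
Acc 5: bank1 row4 -> MISS (open row4); precharges=3
Acc 6: bank0 row2 -> MISS (open row2); precharges=3
Acc 7: bank1 row2 -> MISS (open row2); precharges=4
Acc 8: bank1 row4 -> MISS (open row4); precharges=5

Answer: M M M M M M M M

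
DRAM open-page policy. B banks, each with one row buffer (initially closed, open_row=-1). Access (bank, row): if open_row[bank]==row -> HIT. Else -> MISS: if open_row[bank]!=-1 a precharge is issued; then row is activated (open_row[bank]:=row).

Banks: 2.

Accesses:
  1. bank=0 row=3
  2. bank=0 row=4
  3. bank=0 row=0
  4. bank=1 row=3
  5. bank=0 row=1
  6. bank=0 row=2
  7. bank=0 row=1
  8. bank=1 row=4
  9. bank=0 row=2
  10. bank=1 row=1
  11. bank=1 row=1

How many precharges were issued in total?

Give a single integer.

Answer: 8

Derivation:
Acc 1: bank0 row3 -> MISS (open row3); precharges=0
Acc 2: bank0 row4 -> MISS (open row4); precharges=1
Acc 3: bank0 row0 -> MISS (open row0); precharges=2
Acc 4: bank1 row3 -> MISS (open row3); precharges=2
Acc 5: bank0 row1 -> MISS (open row1); precharges=3
Acc 6: bank0 row2 -> MISS (open row2); precharges=4
Acc 7: bank0 row1 -> MISS (open row1); precharges=5
Acc 8: bank1 row4 -> MISS (open row4); precharges=6
Acc 9: bank0 row2 -> MISS (open row2); precharges=7
Acc 10: bank1 row1 -> MISS (open row1); precharges=8
Acc 11: bank1 row1 -> HIT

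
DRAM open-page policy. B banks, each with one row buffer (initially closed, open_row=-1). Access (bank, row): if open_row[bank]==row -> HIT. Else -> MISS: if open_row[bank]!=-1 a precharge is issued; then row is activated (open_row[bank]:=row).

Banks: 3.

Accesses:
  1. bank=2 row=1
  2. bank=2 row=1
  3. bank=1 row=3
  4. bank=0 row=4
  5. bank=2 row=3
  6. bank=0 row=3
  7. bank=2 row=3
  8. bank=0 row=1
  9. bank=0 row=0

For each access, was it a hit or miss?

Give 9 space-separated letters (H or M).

Answer: M H M M M M H M M

Derivation:
Acc 1: bank2 row1 -> MISS (open row1); precharges=0
Acc 2: bank2 row1 -> HIT
Acc 3: bank1 row3 -> MISS (open row3); precharges=0
Acc 4: bank0 row4 -> MISS (open row4); precharges=0
Acc 5: bank2 row3 -> MISS (open row3); precharges=1
Acc 6: bank0 row3 -> MISS (open row3); precharges=2
Acc 7: bank2 row3 -> HIT
Acc 8: bank0 row1 -> MISS (open row1); precharges=3
Acc 9: bank0 row0 -> MISS (open row0); precharges=4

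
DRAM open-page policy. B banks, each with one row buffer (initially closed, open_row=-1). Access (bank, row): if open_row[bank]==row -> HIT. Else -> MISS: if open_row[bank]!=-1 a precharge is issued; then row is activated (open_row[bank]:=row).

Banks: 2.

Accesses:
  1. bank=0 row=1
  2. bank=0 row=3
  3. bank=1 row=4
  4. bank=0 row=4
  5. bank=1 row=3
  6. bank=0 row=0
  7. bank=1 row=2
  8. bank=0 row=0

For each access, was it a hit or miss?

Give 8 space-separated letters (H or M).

Acc 1: bank0 row1 -> MISS (open row1); precharges=0
Acc 2: bank0 row3 -> MISS (open row3); precharges=1
Acc 3: bank1 row4 -> MISS (open row4); precharges=1
Acc 4: bank0 row4 -> MISS (open row4); precharges=2
Acc 5: bank1 row3 -> MISS (open row3); precharges=3
Acc 6: bank0 row0 -> MISS (open row0); precharges=4
Acc 7: bank1 row2 -> MISS (open row2); precharges=5
Acc 8: bank0 row0 -> HIT

Answer: M M M M M M M H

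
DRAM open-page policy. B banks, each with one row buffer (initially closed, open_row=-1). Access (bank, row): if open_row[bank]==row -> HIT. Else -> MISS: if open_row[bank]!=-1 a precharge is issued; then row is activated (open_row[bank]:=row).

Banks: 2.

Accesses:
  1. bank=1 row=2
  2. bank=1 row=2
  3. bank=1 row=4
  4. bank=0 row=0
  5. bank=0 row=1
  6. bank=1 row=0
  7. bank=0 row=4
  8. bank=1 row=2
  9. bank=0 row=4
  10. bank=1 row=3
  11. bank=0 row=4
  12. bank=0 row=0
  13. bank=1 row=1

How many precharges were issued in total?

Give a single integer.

Acc 1: bank1 row2 -> MISS (open row2); precharges=0
Acc 2: bank1 row2 -> HIT
Acc 3: bank1 row4 -> MISS (open row4); precharges=1
Acc 4: bank0 row0 -> MISS (open row0); precharges=1
Acc 5: bank0 row1 -> MISS (open row1); precharges=2
Acc 6: bank1 row0 -> MISS (open row0); precharges=3
Acc 7: bank0 row4 -> MISS (open row4); precharges=4
Acc 8: bank1 row2 -> MISS (open row2); precharges=5
Acc 9: bank0 row4 -> HIT
Acc 10: bank1 row3 -> MISS (open row3); precharges=6
Acc 11: bank0 row4 -> HIT
Acc 12: bank0 row0 -> MISS (open row0); precharges=7
Acc 13: bank1 row1 -> MISS (open row1); precharges=8

Answer: 8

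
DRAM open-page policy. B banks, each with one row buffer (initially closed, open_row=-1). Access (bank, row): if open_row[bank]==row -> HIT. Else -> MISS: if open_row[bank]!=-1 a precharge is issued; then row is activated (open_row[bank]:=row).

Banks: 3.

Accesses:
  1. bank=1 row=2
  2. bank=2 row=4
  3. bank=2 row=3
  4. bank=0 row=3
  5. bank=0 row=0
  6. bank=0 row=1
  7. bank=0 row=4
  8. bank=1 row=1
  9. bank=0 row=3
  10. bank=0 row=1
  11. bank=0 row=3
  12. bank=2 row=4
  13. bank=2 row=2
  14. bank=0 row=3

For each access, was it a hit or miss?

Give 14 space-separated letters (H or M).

Acc 1: bank1 row2 -> MISS (open row2); precharges=0
Acc 2: bank2 row4 -> MISS (open row4); precharges=0
Acc 3: bank2 row3 -> MISS (open row3); precharges=1
Acc 4: bank0 row3 -> MISS (open row3); precharges=1
Acc 5: bank0 row0 -> MISS (open row0); precharges=2
Acc 6: bank0 row1 -> MISS (open row1); precharges=3
Acc 7: bank0 row4 -> MISS (open row4); precharges=4
Acc 8: bank1 row1 -> MISS (open row1); precharges=5
Acc 9: bank0 row3 -> MISS (open row3); precharges=6
Acc 10: bank0 row1 -> MISS (open row1); precharges=7
Acc 11: bank0 row3 -> MISS (open row3); precharges=8
Acc 12: bank2 row4 -> MISS (open row4); precharges=9
Acc 13: bank2 row2 -> MISS (open row2); precharges=10
Acc 14: bank0 row3 -> HIT

Answer: M M M M M M M M M M M M M H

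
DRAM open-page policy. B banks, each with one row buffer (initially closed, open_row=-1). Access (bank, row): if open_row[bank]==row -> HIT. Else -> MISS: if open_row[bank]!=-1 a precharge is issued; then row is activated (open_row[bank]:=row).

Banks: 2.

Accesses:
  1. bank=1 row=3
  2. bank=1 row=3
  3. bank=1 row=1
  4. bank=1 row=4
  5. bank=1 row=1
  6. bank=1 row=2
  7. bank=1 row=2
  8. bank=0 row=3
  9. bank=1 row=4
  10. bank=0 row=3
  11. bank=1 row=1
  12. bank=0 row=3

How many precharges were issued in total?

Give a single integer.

Answer: 6

Derivation:
Acc 1: bank1 row3 -> MISS (open row3); precharges=0
Acc 2: bank1 row3 -> HIT
Acc 3: bank1 row1 -> MISS (open row1); precharges=1
Acc 4: bank1 row4 -> MISS (open row4); precharges=2
Acc 5: bank1 row1 -> MISS (open row1); precharges=3
Acc 6: bank1 row2 -> MISS (open row2); precharges=4
Acc 7: bank1 row2 -> HIT
Acc 8: bank0 row3 -> MISS (open row3); precharges=4
Acc 9: bank1 row4 -> MISS (open row4); precharges=5
Acc 10: bank0 row3 -> HIT
Acc 11: bank1 row1 -> MISS (open row1); precharges=6
Acc 12: bank0 row3 -> HIT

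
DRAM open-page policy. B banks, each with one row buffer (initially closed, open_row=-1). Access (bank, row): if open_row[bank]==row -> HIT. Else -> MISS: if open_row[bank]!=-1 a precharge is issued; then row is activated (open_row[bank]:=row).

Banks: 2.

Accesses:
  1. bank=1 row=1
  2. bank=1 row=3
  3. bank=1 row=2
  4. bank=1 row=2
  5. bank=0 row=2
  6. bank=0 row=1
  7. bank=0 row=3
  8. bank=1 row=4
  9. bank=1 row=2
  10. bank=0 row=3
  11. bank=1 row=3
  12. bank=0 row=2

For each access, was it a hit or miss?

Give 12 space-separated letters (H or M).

Acc 1: bank1 row1 -> MISS (open row1); precharges=0
Acc 2: bank1 row3 -> MISS (open row3); precharges=1
Acc 3: bank1 row2 -> MISS (open row2); precharges=2
Acc 4: bank1 row2 -> HIT
Acc 5: bank0 row2 -> MISS (open row2); precharges=2
Acc 6: bank0 row1 -> MISS (open row1); precharges=3
Acc 7: bank0 row3 -> MISS (open row3); precharges=4
Acc 8: bank1 row4 -> MISS (open row4); precharges=5
Acc 9: bank1 row2 -> MISS (open row2); precharges=6
Acc 10: bank0 row3 -> HIT
Acc 11: bank1 row3 -> MISS (open row3); precharges=7
Acc 12: bank0 row2 -> MISS (open row2); precharges=8

Answer: M M M H M M M M M H M M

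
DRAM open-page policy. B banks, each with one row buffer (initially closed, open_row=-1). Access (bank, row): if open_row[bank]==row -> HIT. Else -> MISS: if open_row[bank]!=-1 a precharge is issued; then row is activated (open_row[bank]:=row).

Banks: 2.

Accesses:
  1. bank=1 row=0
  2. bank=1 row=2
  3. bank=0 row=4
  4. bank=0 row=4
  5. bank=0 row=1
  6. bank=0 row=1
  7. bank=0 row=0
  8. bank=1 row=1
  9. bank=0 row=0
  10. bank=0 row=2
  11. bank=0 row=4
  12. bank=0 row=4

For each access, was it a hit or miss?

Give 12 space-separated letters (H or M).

Acc 1: bank1 row0 -> MISS (open row0); precharges=0
Acc 2: bank1 row2 -> MISS (open row2); precharges=1
Acc 3: bank0 row4 -> MISS (open row4); precharges=1
Acc 4: bank0 row4 -> HIT
Acc 5: bank0 row1 -> MISS (open row1); precharges=2
Acc 6: bank0 row1 -> HIT
Acc 7: bank0 row0 -> MISS (open row0); precharges=3
Acc 8: bank1 row1 -> MISS (open row1); precharges=4
Acc 9: bank0 row0 -> HIT
Acc 10: bank0 row2 -> MISS (open row2); precharges=5
Acc 11: bank0 row4 -> MISS (open row4); precharges=6
Acc 12: bank0 row4 -> HIT

Answer: M M M H M H M M H M M H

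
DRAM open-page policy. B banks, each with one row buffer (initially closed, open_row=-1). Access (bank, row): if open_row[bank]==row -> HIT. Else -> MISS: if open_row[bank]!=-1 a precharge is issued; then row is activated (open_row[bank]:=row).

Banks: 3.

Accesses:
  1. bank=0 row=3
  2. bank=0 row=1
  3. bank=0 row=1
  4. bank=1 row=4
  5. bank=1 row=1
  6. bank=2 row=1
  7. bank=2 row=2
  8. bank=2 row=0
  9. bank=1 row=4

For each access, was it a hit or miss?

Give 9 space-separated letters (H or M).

Acc 1: bank0 row3 -> MISS (open row3); precharges=0
Acc 2: bank0 row1 -> MISS (open row1); precharges=1
Acc 3: bank0 row1 -> HIT
Acc 4: bank1 row4 -> MISS (open row4); precharges=1
Acc 5: bank1 row1 -> MISS (open row1); precharges=2
Acc 6: bank2 row1 -> MISS (open row1); precharges=2
Acc 7: bank2 row2 -> MISS (open row2); precharges=3
Acc 8: bank2 row0 -> MISS (open row0); precharges=4
Acc 9: bank1 row4 -> MISS (open row4); precharges=5

Answer: M M H M M M M M M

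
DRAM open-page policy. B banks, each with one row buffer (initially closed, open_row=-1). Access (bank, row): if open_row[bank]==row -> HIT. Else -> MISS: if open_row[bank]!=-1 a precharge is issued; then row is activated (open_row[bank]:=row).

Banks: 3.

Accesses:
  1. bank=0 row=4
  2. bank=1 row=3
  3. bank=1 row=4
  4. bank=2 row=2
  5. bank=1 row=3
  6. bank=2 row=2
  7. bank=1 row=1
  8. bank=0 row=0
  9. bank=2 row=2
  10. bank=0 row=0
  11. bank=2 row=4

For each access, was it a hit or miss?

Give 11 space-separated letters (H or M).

Acc 1: bank0 row4 -> MISS (open row4); precharges=0
Acc 2: bank1 row3 -> MISS (open row3); precharges=0
Acc 3: bank1 row4 -> MISS (open row4); precharges=1
Acc 4: bank2 row2 -> MISS (open row2); precharges=1
Acc 5: bank1 row3 -> MISS (open row3); precharges=2
Acc 6: bank2 row2 -> HIT
Acc 7: bank1 row1 -> MISS (open row1); precharges=3
Acc 8: bank0 row0 -> MISS (open row0); precharges=4
Acc 9: bank2 row2 -> HIT
Acc 10: bank0 row0 -> HIT
Acc 11: bank2 row4 -> MISS (open row4); precharges=5

Answer: M M M M M H M M H H M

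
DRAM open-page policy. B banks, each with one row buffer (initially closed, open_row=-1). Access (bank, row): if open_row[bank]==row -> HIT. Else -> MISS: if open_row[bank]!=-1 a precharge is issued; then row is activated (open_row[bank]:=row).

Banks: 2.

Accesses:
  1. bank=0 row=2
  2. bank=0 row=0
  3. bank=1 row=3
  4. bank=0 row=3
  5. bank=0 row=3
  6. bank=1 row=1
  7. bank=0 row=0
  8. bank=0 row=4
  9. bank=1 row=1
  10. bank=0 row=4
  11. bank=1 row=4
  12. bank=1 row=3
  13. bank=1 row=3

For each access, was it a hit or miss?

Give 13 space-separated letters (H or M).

Answer: M M M M H M M M H H M M H

Derivation:
Acc 1: bank0 row2 -> MISS (open row2); precharges=0
Acc 2: bank0 row0 -> MISS (open row0); precharges=1
Acc 3: bank1 row3 -> MISS (open row3); precharges=1
Acc 4: bank0 row3 -> MISS (open row3); precharges=2
Acc 5: bank0 row3 -> HIT
Acc 6: bank1 row1 -> MISS (open row1); precharges=3
Acc 7: bank0 row0 -> MISS (open row0); precharges=4
Acc 8: bank0 row4 -> MISS (open row4); precharges=5
Acc 9: bank1 row1 -> HIT
Acc 10: bank0 row4 -> HIT
Acc 11: bank1 row4 -> MISS (open row4); precharges=6
Acc 12: bank1 row3 -> MISS (open row3); precharges=7
Acc 13: bank1 row3 -> HIT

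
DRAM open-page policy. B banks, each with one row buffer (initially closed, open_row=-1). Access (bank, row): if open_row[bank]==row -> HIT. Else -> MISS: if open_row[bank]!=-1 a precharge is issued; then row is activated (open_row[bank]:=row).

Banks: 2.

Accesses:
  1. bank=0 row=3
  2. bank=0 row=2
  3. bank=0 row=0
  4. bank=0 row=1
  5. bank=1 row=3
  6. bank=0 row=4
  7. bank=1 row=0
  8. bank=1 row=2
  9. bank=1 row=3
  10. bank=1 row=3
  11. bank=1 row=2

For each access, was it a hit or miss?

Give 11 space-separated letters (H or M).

Acc 1: bank0 row3 -> MISS (open row3); precharges=0
Acc 2: bank0 row2 -> MISS (open row2); precharges=1
Acc 3: bank0 row0 -> MISS (open row0); precharges=2
Acc 4: bank0 row1 -> MISS (open row1); precharges=3
Acc 5: bank1 row3 -> MISS (open row3); precharges=3
Acc 6: bank0 row4 -> MISS (open row4); precharges=4
Acc 7: bank1 row0 -> MISS (open row0); precharges=5
Acc 8: bank1 row2 -> MISS (open row2); precharges=6
Acc 9: bank1 row3 -> MISS (open row3); precharges=7
Acc 10: bank1 row3 -> HIT
Acc 11: bank1 row2 -> MISS (open row2); precharges=8

Answer: M M M M M M M M M H M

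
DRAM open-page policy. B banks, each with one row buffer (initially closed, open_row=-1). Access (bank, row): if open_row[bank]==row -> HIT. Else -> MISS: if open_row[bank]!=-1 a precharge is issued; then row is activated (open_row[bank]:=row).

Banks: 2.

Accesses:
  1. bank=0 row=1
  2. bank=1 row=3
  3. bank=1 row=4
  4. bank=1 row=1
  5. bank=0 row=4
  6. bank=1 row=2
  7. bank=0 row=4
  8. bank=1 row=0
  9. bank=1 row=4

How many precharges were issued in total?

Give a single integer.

Answer: 6

Derivation:
Acc 1: bank0 row1 -> MISS (open row1); precharges=0
Acc 2: bank1 row3 -> MISS (open row3); precharges=0
Acc 3: bank1 row4 -> MISS (open row4); precharges=1
Acc 4: bank1 row1 -> MISS (open row1); precharges=2
Acc 5: bank0 row4 -> MISS (open row4); precharges=3
Acc 6: bank1 row2 -> MISS (open row2); precharges=4
Acc 7: bank0 row4 -> HIT
Acc 8: bank1 row0 -> MISS (open row0); precharges=5
Acc 9: bank1 row4 -> MISS (open row4); precharges=6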